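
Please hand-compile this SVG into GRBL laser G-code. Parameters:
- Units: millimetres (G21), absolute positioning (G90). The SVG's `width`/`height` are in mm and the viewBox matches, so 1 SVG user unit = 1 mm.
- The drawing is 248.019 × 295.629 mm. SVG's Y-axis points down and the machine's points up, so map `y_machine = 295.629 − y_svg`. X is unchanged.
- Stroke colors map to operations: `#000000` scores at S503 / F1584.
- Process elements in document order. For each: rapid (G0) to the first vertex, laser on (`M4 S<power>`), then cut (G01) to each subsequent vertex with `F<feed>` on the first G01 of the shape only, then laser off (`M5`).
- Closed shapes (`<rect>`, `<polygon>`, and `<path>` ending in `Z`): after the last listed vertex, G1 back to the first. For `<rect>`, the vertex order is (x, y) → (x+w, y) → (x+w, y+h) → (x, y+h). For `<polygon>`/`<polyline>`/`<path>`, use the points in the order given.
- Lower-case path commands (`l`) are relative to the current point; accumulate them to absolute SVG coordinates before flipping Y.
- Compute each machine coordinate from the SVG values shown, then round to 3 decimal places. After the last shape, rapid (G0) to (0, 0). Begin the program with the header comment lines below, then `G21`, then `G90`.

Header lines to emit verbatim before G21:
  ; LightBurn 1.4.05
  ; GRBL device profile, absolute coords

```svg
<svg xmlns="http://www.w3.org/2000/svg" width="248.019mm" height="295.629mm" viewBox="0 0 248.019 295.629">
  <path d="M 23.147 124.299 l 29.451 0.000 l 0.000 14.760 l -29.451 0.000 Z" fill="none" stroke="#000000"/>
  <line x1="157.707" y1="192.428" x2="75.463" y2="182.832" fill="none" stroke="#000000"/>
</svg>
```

; LightBurn 1.4.05
; GRBL device profile, absolute coords
G21
G90
G0 X23.147 Y171.330
M4 S503
G01 X52.598 Y171.330 F1584
G01 X52.598 Y156.570
G01 X23.147 Y156.570
G01 X23.147 Y171.330
M5
G0 X157.707 Y103.201
M4 S503
G01 X75.463 Y112.797 F1584
M5
G0 X0.000 Y0.000

1 u = 1 mm; y_m = 295.629 − y.

[1] `<path>` rectangle, #000000→score S503 F1584: (23.147,171.330) → (52.598,171.330) → (52.598,156.570) → (23.147,156.570) → (23.147,171.330) (closed)

[2] `<line>` line segment, #000000→score S503 F1584: (157.707,103.201) → (75.463,112.797)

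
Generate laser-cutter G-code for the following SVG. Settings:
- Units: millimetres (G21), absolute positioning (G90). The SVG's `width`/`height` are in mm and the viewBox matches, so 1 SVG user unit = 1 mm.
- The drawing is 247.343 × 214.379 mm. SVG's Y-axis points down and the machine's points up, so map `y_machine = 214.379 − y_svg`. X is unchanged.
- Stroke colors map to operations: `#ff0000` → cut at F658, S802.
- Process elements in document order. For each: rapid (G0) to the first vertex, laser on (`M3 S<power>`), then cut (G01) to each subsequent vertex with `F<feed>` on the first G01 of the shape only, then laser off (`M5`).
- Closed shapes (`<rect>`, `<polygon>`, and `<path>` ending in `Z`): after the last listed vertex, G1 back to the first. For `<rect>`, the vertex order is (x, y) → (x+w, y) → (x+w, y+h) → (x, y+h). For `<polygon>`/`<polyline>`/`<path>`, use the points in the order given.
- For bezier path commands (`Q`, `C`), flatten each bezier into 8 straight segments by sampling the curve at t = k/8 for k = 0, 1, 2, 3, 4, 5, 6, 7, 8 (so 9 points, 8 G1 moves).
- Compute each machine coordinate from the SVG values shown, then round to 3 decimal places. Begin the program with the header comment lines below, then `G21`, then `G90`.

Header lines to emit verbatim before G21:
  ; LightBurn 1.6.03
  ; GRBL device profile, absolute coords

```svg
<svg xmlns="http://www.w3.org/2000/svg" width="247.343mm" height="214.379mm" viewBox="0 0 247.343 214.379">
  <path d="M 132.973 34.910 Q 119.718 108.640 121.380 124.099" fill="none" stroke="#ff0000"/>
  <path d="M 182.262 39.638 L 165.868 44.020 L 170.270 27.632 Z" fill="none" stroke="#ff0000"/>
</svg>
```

1 u = 1 mm; y_m = 214.379 − y.

[1] `<path>` quadratic bezier, #ff0000→cut S802 F658: (132.973,179.469) → (129.892,161.947) → (127.278,146.246) → (125.129,132.366) → (123.447,120.307) → (122.231,110.069) → (121.481,101.651) → (121.198,95.055) → (121.380,90.280)

[2] `<path>` regular polygon, #ff0000→cut S802 F658: (182.262,174.741) → (165.868,170.359) → (170.270,186.747) → (182.262,174.741) (closed)

; LightBurn 1.6.03
; GRBL device profile, absolute coords
G21
G90
G0 X132.973 Y179.469
M3 S802
G01 X129.892 Y161.947 F658
G01 X127.278 Y146.246
G01 X125.129 Y132.366
G01 X123.447 Y120.307
G01 X122.231 Y110.069
G01 X121.481 Y101.651
G01 X121.198 Y95.055
G01 X121.380 Y90.280
M5
G0 X182.262 Y174.741
M3 S802
G01 X165.868 Y170.359 F658
G01 X170.270 Y186.747
G01 X182.262 Y174.741
M5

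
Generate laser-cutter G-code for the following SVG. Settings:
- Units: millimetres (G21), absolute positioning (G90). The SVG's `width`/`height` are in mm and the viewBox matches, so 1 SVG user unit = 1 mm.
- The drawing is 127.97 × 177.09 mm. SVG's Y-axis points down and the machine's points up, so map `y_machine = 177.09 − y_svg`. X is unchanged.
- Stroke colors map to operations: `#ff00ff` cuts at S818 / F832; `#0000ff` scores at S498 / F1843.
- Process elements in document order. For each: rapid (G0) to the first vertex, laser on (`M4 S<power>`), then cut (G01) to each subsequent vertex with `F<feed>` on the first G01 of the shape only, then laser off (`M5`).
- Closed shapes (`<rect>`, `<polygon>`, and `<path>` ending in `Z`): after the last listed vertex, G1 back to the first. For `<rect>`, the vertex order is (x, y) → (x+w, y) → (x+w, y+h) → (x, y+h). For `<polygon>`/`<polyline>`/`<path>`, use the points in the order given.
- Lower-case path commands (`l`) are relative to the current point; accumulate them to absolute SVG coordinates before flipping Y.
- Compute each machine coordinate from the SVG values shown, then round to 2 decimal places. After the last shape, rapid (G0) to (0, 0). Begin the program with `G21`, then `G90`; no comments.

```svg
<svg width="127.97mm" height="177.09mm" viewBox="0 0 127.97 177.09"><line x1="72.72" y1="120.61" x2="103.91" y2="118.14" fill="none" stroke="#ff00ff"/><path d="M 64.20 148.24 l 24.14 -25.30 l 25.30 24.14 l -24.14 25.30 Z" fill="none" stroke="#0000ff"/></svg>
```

1 u = 1 mm; y_m = 177.09 − y.

[1] `<line>` line segment, #ff00ff→cut S818 F832: (72.72,56.48) → (103.91,58.95)

[2] `<path>` regular polygon, #0000ff→score S498 F1843: (64.20,28.85) → (88.34,54.15) → (113.64,30.01) → (89.50,4.71) → (64.20,28.85) (closed)

G21
G90
G0 X72.72 Y56.48
M4 S818
G01 X103.91 Y58.95 F832
M5
G0 X64.20 Y28.85
M4 S498
G01 X88.34 Y54.15 F1843
G01 X113.64 Y30.01
G01 X89.50 Y4.71
G01 X64.20 Y28.85
M5
G0 X0.00 Y0.00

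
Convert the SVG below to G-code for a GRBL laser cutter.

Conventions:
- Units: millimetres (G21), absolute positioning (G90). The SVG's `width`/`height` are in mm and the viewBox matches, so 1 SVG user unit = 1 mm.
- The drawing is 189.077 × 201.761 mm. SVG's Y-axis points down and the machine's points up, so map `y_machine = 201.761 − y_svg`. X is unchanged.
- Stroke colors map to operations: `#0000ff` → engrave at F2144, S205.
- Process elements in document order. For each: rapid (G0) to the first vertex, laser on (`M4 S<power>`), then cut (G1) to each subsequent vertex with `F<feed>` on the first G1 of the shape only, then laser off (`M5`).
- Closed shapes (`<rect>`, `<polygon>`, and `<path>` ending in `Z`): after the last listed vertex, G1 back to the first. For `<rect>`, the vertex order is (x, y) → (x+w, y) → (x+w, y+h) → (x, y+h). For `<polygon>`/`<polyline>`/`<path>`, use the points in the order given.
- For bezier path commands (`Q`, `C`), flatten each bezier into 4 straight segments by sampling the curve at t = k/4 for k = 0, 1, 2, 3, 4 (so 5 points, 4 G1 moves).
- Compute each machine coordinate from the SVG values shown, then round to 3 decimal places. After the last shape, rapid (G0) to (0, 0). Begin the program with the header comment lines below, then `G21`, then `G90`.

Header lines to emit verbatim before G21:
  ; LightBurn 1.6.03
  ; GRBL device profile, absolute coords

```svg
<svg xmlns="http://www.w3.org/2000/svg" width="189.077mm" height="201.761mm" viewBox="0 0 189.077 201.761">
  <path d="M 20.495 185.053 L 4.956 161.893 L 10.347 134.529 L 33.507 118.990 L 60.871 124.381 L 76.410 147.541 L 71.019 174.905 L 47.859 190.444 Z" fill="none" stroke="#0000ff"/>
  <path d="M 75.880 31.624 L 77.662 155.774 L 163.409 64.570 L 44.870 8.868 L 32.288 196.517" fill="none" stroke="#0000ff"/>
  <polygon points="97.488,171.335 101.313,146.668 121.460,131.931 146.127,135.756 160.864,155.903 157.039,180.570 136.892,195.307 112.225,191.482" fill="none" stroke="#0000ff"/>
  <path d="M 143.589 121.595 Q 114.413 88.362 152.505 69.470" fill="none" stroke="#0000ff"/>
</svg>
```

1 u = 1 mm; y_m = 201.761 − y.

[1] `<path>` regular polygon, #0000ff→engrave S205 F2144: (20.495,16.708) → (4.956,39.868) → (10.347,67.232) → (33.507,82.771) → (60.871,77.380) → (76.410,54.220) → (71.019,26.856) → (47.859,11.317) → (20.495,16.708) (closed)

[2] `<path>` open polyline, #0000ff→engrave S205 F2144: (75.880,170.137) → (77.662,45.987) → (163.409,137.191) → (44.870,192.893) → (32.288,5.244)

[3] `<polygon>` regular polygon, #0000ff→engrave S205 F2144: (97.488,30.426) → (101.313,55.093) → (121.460,69.830) → (146.127,66.005) → (160.864,45.858) → (157.039,21.191) → (136.892,6.454) → (112.225,10.279) → (97.488,30.426) (closed)

[4] `<path>` quadratic bezier, #0000ff→engrave S205 F2144: (143.589,80.166) → (133.205,95.886) → (131.230,109.814) → (137.663,121.949) → (152.505,132.291)

; LightBurn 1.6.03
; GRBL device profile, absolute coords
G21
G90
G0 X20.495 Y16.708
M4 S205
G1 X4.956 Y39.868 F2144
G1 X10.347 Y67.232
G1 X33.507 Y82.771
G1 X60.871 Y77.380
G1 X76.410 Y54.220
G1 X71.019 Y26.856
G1 X47.859 Y11.317
G1 X20.495 Y16.708
M5
G0 X75.880 Y170.137
M4 S205
G1 X77.662 Y45.987 F2144
G1 X163.409 Y137.191
G1 X44.870 Y192.893
G1 X32.288 Y5.244
M5
G0 X97.488 Y30.426
M4 S205
G1 X101.313 Y55.093 F2144
G1 X121.460 Y69.830
G1 X146.127 Y66.005
G1 X160.864 Y45.858
G1 X157.039 Y21.191
G1 X136.892 Y6.454
G1 X112.225 Y10.279
G1 X97.488 Y30.426
M5
G0 X143.589 Y80.166
M4 S205
G1 X133.205 Y95.886 F2144
G1 X131.230 Y109.814
G1 X137.663 Y121.949
G1 X152.505 Y132.291
M5
G0 X0.000 Y0.000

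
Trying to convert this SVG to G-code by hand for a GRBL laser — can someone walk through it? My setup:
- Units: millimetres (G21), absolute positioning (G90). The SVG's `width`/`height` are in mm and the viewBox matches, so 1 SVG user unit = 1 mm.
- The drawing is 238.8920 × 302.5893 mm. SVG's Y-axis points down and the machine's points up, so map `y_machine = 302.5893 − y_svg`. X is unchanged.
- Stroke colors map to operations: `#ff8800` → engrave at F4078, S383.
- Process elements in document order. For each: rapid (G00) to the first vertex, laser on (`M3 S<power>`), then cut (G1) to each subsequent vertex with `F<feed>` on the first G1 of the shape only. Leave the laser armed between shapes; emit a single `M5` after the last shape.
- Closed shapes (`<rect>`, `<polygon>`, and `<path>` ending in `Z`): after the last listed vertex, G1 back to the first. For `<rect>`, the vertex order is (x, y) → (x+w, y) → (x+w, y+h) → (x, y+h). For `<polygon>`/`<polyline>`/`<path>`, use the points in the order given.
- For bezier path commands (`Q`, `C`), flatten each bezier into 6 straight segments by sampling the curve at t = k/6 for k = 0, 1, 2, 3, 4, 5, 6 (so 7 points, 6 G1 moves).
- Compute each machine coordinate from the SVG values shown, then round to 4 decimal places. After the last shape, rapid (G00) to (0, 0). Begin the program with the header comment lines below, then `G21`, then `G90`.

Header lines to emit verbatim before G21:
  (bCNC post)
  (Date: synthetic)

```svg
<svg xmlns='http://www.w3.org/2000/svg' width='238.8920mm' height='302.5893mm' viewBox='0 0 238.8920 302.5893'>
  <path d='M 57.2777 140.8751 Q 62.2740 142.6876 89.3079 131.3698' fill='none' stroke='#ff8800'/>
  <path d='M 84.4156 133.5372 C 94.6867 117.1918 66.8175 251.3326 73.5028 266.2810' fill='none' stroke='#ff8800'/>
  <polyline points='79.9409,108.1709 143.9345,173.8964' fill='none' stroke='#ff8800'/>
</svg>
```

(bCNC post)
(Date: synthetic)
G21
G90
G00 X57.2777 Y161.7142
M3 S383
G1 X59.5553 Y161.4748 F4078
G1 X63.0572 Y161.9648
G1 X67.7834 Y163.1843
G1 X73.7339 Y165.1332
G1 X80.9088 Y167.8116
G1 X89.3079 Y171.2195
G00 X84.4156 Y169.0521
M3 S383
G1 X86.7093 Y165.9328 F4078
G1 X84.6657 Y145.2235
G1 X80.3039 Y114.4154
G1 X75.6433 Y80.9994
G1 X72.7031 Y52.4667
G1 X73.5028 Y36.3083
G00 X79.9409 Y194.4184
M3 S383
G1 X143.9345 Y128.6929 F4078
M5
G00 X0.0000 Y0.0000

Since the viewBox matches the mm dimensions, user units are millimetres directly. The only transform is the Y-flip y_m = 302.5893 − y_svg.

Shape 1 is a quadratic bezier drawn with `<path>`. Its stroke #ff8800 means engrave at S383, F4078. After flipping Y the toolpath is (57.2777,161.7142) → (59.5553,161.4748) → (63.0572,161.9648) → (67.7834,163.1843) → (73.7339,165.1332) → (80.9088,167.8116) → (89.3079,171.2195).

Shape 2 is a cubic bezier drawn with `<path>`. Its stroke #ff8800 means engrave at S383, F4078. After flipping Y the toolpath is (84.4156,169.0521) → (86.7093,165.9328) → (84.6657,145.2235) → (80.3039,114.4154) → (75.6433,80.9994) → (72.7031,52.4667) → (73.5028,36.3083).

Shape 3 is a line segment drawn with `<polyline>`. Its stroke #ff8800 means engrave at S383, F4078. After flipping Y the toolpath is (79.9409,194.4184) → (143.9345,128.6929).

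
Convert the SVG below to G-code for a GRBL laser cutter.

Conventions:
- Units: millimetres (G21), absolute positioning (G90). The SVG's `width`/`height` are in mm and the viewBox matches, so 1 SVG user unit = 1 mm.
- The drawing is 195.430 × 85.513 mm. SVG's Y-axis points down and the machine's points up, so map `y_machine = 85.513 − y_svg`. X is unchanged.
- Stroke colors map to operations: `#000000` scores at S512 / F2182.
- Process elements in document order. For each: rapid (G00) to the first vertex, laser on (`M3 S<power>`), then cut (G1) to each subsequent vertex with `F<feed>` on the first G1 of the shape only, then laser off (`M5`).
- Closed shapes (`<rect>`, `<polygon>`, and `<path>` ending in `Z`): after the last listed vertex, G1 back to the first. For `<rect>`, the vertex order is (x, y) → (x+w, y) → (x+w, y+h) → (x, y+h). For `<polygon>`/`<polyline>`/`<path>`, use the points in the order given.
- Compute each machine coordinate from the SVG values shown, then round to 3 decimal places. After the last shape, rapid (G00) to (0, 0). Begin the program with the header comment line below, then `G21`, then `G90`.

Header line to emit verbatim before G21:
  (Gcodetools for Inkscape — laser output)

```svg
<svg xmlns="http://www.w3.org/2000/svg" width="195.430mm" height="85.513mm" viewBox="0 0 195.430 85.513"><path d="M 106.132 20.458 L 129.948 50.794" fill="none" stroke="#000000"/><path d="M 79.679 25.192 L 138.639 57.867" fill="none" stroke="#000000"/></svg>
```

Since the viewBox matches the mm dimensions, user units are millimetres directly. The only transform is the Y-flip y_m = 85.513 − y_svg.

Shape 1 is a line segment drawn with `<path>`. Its stroke #000000 means score at S512, F2182. After flipping Y the toolpath is (106.132,65.055) → (129.948,34.719).

Shape 2 is a line segment drawn with `<path>`. Its stroke #000000 means score at S512, F2182. After flipping Y the toolpath is (79.679,60.321) → (138.639,27.646).

(Gcodetools for Inkscape — laser output)
G21
G90
G00 X106.132 Y65.055
M3 S512
G1 X129.948 Y34.719 F2182
M5
G00 X79.679 Y60.321
M3 S512
G1 X138.639 Y27.646 F2182
M5
G00 X0.000 Y0.000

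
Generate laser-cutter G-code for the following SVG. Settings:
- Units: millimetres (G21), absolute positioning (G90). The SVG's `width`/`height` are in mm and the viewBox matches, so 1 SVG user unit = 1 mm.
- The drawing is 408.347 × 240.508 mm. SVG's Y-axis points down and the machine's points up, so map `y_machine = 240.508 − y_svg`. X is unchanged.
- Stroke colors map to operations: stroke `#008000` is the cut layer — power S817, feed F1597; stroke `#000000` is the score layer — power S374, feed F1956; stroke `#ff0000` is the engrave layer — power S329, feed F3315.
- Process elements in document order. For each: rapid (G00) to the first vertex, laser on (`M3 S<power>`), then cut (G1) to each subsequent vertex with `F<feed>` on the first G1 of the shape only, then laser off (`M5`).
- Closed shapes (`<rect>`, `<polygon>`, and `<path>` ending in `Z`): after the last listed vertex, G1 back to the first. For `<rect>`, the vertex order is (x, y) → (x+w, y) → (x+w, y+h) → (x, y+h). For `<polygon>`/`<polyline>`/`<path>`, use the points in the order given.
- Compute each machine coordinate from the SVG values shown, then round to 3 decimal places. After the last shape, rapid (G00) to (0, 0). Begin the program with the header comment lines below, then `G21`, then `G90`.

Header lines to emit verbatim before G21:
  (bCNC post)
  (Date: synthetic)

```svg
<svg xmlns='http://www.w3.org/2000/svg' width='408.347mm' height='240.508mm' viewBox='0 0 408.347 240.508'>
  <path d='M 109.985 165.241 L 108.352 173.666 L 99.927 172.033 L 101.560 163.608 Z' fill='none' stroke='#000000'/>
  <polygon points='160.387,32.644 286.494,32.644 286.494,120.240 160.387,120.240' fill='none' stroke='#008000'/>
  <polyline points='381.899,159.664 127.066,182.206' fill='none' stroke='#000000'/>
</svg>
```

(bCNC post)
(Date: synthetic)
G21
G90
G00 X109.985 Y75.267
M3 S374
G1 X108.352 Y66.842 F1956
G1 X99.927 Y68.475
G1 X101.560 Y76.900
G1 X109.985 Y75.267
M5
G00 X160.387 Y207.864
M3 S817
G1 X286.494 Y207.864 F1597
G1 X286.494 Y120.268
G1 X160.387 Y120.268
G1 X160.387 Y207.864
M5
G00 X381.899 Y80.844
M3 S374
G1 X127.066 Y58.302 F1956
M5
G00 X0.000 Y0.000

viewBox `0 0 408.347 240.508` with mm width/height → 1 unit = 1 mm. Flip: y_m = 240.508 − y_svg.

**Shape 1** — `<path>` regular polygon, stroke `#000000` → score (S374, F1956). Machine vertices: (109.985,75.267) → (108.352,66.842) → (99.927,68.475) → (101.560,76.900) → (109.985,75.267). Closed: final G1 returns to the first vertex.

**Shape 2** — `<polygon>` rectangle, stroke `#008000` → cut (S817, F1597). Machine vertices: (160.387,207.864) → (286.494,207.864) → (286.494,120.268) → (160.387,120.268) → (160.387,207.864). Closed: final G1 returns to the first vertex.

**Shape 3** — `<polyline>` line segment, stroke `#000000` → score (S374, F1956). Machine vertices: (381.899,80.844) → (127.066,58.302). Open path.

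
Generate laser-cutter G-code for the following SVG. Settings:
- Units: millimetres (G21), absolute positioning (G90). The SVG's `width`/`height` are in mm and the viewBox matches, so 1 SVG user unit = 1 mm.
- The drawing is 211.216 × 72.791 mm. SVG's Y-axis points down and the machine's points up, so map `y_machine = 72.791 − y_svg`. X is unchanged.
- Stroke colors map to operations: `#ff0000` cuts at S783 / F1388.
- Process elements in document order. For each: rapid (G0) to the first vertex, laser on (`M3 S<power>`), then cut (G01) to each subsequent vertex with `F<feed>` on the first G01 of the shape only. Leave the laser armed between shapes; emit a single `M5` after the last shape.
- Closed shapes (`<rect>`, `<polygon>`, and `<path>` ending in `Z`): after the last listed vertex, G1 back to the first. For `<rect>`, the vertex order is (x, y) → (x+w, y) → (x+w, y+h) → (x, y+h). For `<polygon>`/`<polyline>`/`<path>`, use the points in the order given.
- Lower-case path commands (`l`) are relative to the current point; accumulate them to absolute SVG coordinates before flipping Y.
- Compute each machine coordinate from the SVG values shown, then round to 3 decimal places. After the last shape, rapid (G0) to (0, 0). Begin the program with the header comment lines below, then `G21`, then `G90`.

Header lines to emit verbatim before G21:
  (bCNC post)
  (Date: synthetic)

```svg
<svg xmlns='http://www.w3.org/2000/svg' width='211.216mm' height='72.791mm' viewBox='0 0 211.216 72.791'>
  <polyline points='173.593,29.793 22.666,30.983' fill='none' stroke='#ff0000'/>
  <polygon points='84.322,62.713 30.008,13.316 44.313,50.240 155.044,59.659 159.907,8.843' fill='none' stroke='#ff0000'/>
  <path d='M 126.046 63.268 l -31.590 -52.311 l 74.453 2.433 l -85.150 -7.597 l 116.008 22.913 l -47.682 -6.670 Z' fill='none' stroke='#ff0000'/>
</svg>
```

viewBox `0 0 211.216 72.791` with mm width/height → 1 unit = 1 mm. Flip: y_m = 72.791 − y_svg.

**Shape 1** — `<polyline>` line segment, stroke `#ff0000` → cut (S783, F1388). Machine vertices: (173.593,42.998) → (22.666,41.808). Open path.

**Shape 2** — `<polygon>` closed polygon, stroke `#ff0000` → cut (S783, F1388). Machine vertices: (84.322,10.078) → (30.008,59.475) → (44.313,22.551) → (155.044,13.132) → (159.907,63.948) → (84.322,10.078). Closed: final G1 returns to the first vertex.

**Shape 3** — `<path>` closed polygon, stroke `#ff0000` → cut (S783, F1388). Machine vertices: (126.046,9.523) → (94.456,61.834) → (168.909,59.401) → (83.759,66.998) → (199.767,44.085) → (152.085,50.755) → (126.046,9.523). Closed: final G1 returns to the first vertex.

(bCNC post)
(Date: synthetic)
G21
G90
G0 X173.593 Y42.998
M3 S783
G01 X22.666 Y41.808 F1388
G0 X84.322 Y10.078
M3 S783
G01 X30.008 Y59.475 F1388
G01 X44.313 Y22.551
G01 X155.044 Y13.132
G01 X159.907 Y63.948
G01 X84.322 Y10.078
G0 X126.046 Y9.523
M3 S783
G01 X94.456 Y61.834 F1388
G01 X168.909 Y59.401
G01 X83.759 Y66.998
G01 X199.767 Y44.085
G01 X152.085 Y50.755
G01 X126.046 Y9.523
M5
G0 X0.000 Y0.000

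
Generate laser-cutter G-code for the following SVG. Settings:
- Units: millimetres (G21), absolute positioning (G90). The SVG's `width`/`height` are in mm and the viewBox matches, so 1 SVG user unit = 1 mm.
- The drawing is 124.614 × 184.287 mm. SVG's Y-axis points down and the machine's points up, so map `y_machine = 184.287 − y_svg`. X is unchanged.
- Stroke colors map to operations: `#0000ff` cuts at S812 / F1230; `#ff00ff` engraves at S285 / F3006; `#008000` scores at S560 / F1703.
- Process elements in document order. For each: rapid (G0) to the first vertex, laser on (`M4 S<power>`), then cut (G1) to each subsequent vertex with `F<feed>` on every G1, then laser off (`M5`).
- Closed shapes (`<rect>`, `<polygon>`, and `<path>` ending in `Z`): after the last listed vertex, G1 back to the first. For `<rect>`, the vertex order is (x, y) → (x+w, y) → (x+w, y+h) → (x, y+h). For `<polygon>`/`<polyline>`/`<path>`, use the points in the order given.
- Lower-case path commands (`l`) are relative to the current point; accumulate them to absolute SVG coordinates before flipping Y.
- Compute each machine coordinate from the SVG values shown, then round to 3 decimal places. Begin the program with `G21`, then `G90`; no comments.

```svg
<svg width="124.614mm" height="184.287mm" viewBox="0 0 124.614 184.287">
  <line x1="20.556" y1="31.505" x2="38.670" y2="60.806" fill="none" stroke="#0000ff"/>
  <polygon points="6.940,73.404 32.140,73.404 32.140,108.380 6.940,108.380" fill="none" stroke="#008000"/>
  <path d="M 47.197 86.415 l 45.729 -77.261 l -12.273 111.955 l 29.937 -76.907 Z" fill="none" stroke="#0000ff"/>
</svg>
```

G21
G90
G0 X20.556 Y152.782
M4 S812
G1 X38.670 Y123.481 F1230
M5
G0 X6.940 Y110.883
M4 S560
G1 X32.140 Y110.883 F1703
G1 X32.140 Y75.907 F1703
G1 X6.940 Y75.907 F1703
G1 X6.940 Y110.883 F1703
M5
G0 X47.197 Y97.872
M4 S812
G1 X92.926 Y175.133 F1230
G1 X80.653 Y63.178 F1230
G1 X110.590 Y140.085 F1230
G1 X47.197 Y97.872 F1230
M5

viewBox `0 0 124.614 184.287` with mm width/height → 1 unit = 1 mm. Flip: y_m = 184.287 − y_svg.

**Shape 1** — `<line>` line segment, stroke `#0000ff` → cut (S812, F1230). Machine vertices: (20.556,152.782) → (38.670,123.481). Open path.

**Shape 2** — `<polygon>` rectangle, stroke `#008000` → score (S560, F1703). Machine vertices: (6.940,110.883) → (32.140,110.883) → (32.140,75.907) → (6.940,75.907) → (6.940,110.883). Closed: final G1 returns to the first vertex.

**Shape 3** — `<path>` closed polygon, stroke `#0000ff` → cut (S812, F1230). Machine vertices: (47.197,97.872) → (92.926,175.133) → (80.653,63.178) → (110.590,140.085) → (47.197,97.872). Closed: final G1 returns to the first vertex.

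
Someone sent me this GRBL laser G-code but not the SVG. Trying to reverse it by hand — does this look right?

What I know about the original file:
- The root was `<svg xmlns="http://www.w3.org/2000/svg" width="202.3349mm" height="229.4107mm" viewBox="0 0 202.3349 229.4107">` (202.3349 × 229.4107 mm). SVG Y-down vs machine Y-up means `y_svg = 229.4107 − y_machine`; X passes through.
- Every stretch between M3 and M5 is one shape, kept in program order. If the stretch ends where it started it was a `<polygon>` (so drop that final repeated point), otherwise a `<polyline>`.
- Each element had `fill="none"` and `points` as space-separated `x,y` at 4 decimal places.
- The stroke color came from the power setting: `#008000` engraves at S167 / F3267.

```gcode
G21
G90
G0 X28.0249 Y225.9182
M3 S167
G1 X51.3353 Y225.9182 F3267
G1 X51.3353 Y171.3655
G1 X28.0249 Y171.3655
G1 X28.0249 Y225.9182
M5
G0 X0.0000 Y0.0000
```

y_svg = 229.4107 − y_m. Every run uses S167, so all elements get stroke `#008000` (engrave).

[1] closed run; points: 28.0249,3.4925 51.3353,3.4925 51.3353,58.0452 28.0249,58.0452

<svg xmlns="http://www.w3.org/2000/svg" width="202.3349mm" height="229.4107mm" viewBox="0 0 202.3349 229.4107">
  <polygon points="28.0249,3.4925 51.3353,3.4925 51.3353,58.0452 28.0249,58.0452" fill="none" stroke="#008000"/>
</svg>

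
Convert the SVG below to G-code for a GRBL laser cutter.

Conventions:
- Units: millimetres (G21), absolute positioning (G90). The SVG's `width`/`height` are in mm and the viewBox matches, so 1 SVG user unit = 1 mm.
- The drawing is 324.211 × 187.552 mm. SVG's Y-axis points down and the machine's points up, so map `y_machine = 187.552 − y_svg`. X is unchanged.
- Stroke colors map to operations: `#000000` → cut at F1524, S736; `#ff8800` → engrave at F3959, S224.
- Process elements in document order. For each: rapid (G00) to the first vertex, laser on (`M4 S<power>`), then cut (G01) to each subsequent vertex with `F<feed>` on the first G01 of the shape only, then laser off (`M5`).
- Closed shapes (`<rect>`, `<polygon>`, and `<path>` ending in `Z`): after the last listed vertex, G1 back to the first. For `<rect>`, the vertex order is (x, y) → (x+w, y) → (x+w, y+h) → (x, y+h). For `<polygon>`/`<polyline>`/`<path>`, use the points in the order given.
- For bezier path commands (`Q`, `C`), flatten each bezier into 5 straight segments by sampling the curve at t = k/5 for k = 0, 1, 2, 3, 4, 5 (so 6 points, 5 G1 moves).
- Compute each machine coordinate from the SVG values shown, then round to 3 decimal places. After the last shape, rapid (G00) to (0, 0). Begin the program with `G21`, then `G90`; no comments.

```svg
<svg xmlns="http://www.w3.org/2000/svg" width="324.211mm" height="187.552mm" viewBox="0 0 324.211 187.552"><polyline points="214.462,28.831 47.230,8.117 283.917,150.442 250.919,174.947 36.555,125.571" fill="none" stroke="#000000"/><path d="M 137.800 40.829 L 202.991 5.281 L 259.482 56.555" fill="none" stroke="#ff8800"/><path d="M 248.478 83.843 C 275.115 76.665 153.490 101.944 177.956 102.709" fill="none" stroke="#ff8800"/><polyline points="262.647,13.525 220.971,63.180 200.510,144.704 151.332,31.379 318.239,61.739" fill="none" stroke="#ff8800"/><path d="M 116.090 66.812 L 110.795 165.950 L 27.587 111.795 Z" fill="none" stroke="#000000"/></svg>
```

G21
G90
G00 X214.462 Y158.721
M4 S736
G01 X47.230 Y179.435 F1524
G01 X283.917 Y37.110
G01 X250.919 Y12.605
G01 X36.555 Y61.981
M5
G00 X137.800 Y146.723
M4 S224
G01 X202.991 Y182.271 F3959
G01 X259.482 Y130.997
M5
G00 X248.478 Y103.709
M4 S224
G01 X249.024 Y104.577 F3959
G01 X228.115 Y100.389
G01 X199.882 Y93.882
G01 X178.452 Y87.788
G01 X177.956 Y84.843
M5
G00 X262.647 Y174.027
M4 S224
G01 X220.971 Y124.372 F3959
G01 X200.510 Y42.848
G01 X151.332 Y156.173
G01 X318.239 Y125.813
M5
G00 X116.090 Y120.740
M4 S736
G01 X110.795 Y21.602 F1524
G01 X27.587 Y75.757
G01 X116.090 Y120.740
M5
G00 X0.000 Y0.000

Since the viewBox matches the mm dimensions, user units are millimetres directly. The only transform is the Y-flip y_m = 187.552 − y_svg.

Shape 1 is a open polyline drawn with `<polyline>`. Its stroke #000000 means cut at S736, F1524. After flipping Y the toolpath is (214.462,158.721) → (47.230,179.435) → (283.917,37.110) → (250.919,12.605) → (36.555,61.981).

Shape 2 is a open polyline drawn with `<path>`. Its stroke #ff8800 means engrave at S224, F3959. After flipping Y the toolpath is (137.800,146.723) → (202.991,182.271) → (259.482,130.997).

Shape 3 is a cubic bezier drawn with `<path>`. Its stroke #ff8800 means engrave at S224, F3959. After flipping Y the toolpath is (248.478,103.709) → (249.024,104.577) → (228.115,100.389) → (199.882,93.882) → (178.452,87.788) → (177.956,84.843).

Shape 4 is a open polyline drawn with `<polyline>`. Its stroke #ff8800 means engrave at S224, F3959. After flipping Y the toolpath is (262.647,174.027) → (220.971,124.372) → (200.510,42.848) → (151.332,156.173) → (318.239,125.813).

Shape 5 is a regular polygon drawn with `<path>`. Its stroke #000000 means cut at S736, F1524. After flipping Y the toolpath is (116.090,120.740) → (110.795,21.602) → (27.587,75.757) → (116.090,120.740), returning to the start.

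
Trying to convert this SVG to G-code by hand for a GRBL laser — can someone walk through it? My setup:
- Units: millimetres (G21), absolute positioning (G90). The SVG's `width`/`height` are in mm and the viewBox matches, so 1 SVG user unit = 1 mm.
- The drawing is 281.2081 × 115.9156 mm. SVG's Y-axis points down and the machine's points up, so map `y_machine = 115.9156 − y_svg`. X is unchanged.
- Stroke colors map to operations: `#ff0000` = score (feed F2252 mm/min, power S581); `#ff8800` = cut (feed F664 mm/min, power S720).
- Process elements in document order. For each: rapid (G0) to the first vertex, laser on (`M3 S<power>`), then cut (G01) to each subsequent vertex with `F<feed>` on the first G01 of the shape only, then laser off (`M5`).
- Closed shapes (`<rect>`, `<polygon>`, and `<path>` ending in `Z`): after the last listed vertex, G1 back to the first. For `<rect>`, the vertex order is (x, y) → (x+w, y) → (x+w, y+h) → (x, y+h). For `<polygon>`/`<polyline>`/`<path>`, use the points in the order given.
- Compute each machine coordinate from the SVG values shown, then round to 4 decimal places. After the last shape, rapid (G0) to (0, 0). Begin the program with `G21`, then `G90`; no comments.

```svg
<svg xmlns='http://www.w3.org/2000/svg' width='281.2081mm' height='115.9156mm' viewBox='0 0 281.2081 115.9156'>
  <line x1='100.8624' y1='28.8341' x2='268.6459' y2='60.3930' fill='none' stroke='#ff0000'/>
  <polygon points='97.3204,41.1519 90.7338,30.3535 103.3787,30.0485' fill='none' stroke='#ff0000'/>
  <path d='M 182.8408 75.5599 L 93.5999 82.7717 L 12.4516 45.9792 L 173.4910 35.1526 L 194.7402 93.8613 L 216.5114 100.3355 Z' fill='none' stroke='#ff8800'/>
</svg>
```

G21
G90
G0 X100.8624 Y87.0815
M3 S581
G01 X268.6459 Y55.5226 F2252
M5
G0 X97.3204 Y74.7637
M3 S581
G01 X90.7338 Y85.5621 F2252
G01 X103.3787 Y85.8671
G01 X97.3204 Y74.7637
M5
G0 X182.8408 Y40.3557
M3 S720
G01 X93.5999 Y33.1439 F664
G01 X12.4516 Y69.9364
G01 X173.4910 Y80.7630
G01 X194.7402 Y22.0543
G01 X216.5114 Y15.5801
G01 X182.8408 Y40.3557
M5
G0 X0.0000 Y0.0000

1 u = 1 mm; y_m = 115.9156 − y.

[1] `<line>` line segment, #ff0000→score S581 F2252: (100.8624,87.0815) → (268.6459,55.5226)

[2] `<polygon>` regular polygon, #ff0000→score S581 F2252: (97.3204,74.7637) → (90.7338,85.5621) → (103.3787,85.8671) → (97.3204,74.7637) (closed)

[3] `<path>` closed polygon, #ff8800→cut S720 F664: (182.8408,40.3557) → (93.5999,33.1439) → (12.4516,69.9364) → (173.4910,80.7630) → (194.7402,22.0543) → (216.5114,15.5801) → (182.8408,40.3557) (closed)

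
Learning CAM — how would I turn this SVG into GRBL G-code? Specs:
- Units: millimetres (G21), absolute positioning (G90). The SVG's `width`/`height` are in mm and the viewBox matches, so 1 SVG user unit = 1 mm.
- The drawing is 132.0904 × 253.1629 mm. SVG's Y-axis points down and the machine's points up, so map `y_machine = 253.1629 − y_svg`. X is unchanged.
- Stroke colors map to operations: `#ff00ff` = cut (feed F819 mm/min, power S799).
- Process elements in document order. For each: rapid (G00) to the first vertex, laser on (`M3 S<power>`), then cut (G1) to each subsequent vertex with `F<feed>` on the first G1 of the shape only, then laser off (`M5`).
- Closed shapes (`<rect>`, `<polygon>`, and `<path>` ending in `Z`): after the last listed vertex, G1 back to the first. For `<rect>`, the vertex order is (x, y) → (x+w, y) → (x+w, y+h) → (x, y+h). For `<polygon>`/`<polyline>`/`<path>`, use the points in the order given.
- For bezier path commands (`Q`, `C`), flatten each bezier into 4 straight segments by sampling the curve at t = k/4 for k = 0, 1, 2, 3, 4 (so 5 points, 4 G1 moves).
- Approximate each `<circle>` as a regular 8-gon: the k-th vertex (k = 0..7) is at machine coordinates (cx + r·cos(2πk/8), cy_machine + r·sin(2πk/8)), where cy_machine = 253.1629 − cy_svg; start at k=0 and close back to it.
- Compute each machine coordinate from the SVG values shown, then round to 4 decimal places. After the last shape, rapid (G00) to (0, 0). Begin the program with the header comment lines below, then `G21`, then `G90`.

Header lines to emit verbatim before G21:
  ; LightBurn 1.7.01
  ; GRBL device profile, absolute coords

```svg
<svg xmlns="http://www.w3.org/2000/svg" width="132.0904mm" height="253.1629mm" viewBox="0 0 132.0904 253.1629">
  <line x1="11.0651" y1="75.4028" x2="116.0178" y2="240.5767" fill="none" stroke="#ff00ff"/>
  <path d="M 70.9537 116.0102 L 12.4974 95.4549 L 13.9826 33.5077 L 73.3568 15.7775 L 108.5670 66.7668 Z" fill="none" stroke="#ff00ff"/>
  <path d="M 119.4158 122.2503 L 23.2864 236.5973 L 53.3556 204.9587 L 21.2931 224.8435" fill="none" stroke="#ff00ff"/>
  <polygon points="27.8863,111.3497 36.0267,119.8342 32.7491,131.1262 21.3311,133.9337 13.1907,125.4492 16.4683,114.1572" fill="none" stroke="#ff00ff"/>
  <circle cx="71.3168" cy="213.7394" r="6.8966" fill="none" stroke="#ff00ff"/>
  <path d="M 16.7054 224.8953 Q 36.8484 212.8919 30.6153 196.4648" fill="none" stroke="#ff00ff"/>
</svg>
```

1 u = 1 mm; y_m = 253.1629 − y.

[1] `<line>` line segment, #ff00ff→cut S799 F819: (11.0651,177.7601) → (116.0178,12.5862)

[2] `<path>` regular polygon, #ff00ff→cut S799 F819: (70.9537,137.1527) → (12.4974,157.7080) → (13.9826,219.6552) → (73.3568,237.3854) → (108.5670,186.3961) → (70.9537,137.1527) (closed)

[3] `<path>` open polyline, #ff00ff→cut S799 F819: (119.4158,130.9126) → (23.2864,16.5656) → (53.3556,48.2042) → (21.2931,28.3194)

[4] `<polygon>` regular polygon, #ff00ff→cut S799 F819: (27.8863,141.8132) → (36.0267,133.3287) → (32.7491,122.0367) → (21.3311,119.2292) → (13.1907,127.7137) → (16.4683,139.0057) → (27.8863,141.8132) (closed)

[5] `<circle>` circle, #ff00ff→cut S799 F819: (78.2134,39.4235) → (76.1934,44.3001) → (71.3168,46.3201) → (66.4402,44.3001) → (64.4202,39.4235) → (66.4402,34.5469) → (71.3168,32.5269) → (76.1934,34.5469) → (78.2134,39.4235) (closed)

[6] `<path>` quadratic bezier, #ff00ff→cut S799 F819: (16.7054,28.2676) → (25.1284,34.5458) → (30.2544,41.3769) → (32.0833,48.7610) → (30.6153,56.6981)

; LightBurn 1.7.01
; GRBL device profile, absolute coords
G21
G90
G00 X11.0651 Y177.7601
M3 S799
G1 X116.0178 Y12.5862 F819
M5
G00 X70.9537 Y137.1527
M3 S799
G1 X12.4974 Y157.7080 F819
G1 X13.9826 Y219.6552
G1 X73.3568 Y237.3854
G1 X108.5670 Y186.3961
G1 X70.9537 Y137.1527
M5
G00 X119.4158 Y130.9126
M3 S799
G1 X23.2864 Y16.5656 F819
G1 X53.3556 Y48.2042
G1 X21.2931 Y28.3194
M5
G00 X27.8863 Y141.8132
M3 S799
G1 X36.0267 Y133.3287 F819
G1 X32.7491 Y122.0367
G1 X21.3311 Y119.2292
G1 X13.1907 Y127.7137
G1 X16.4683 Y139.0057
G1 X27.8863 Y141.8132
M5
G00 X78.2134 Y39.4235
M3 S799
G1 X76.1934 Y44.3001 F819
G1 X71.3168 Y46.3201
G1 X66.4402 Y44.3001
G1 X64.4202 Y39.4235
G1 X66.4402 Y34.5469
G1 X71.3168 Y32.5269
G1 X76.1934 Y34.5469
G1 X78.2134 Y39.4235
M5
G00 X16.7054 Y28.2676
M3 S799
G1 X25.1284 Y34.5458 F819
G1 X30.2544 Y41.3769
G1 X32.0833 Y48.7610
G1 X30.6153 Y56.6981
M5
G00 X0.0000 Y0.0000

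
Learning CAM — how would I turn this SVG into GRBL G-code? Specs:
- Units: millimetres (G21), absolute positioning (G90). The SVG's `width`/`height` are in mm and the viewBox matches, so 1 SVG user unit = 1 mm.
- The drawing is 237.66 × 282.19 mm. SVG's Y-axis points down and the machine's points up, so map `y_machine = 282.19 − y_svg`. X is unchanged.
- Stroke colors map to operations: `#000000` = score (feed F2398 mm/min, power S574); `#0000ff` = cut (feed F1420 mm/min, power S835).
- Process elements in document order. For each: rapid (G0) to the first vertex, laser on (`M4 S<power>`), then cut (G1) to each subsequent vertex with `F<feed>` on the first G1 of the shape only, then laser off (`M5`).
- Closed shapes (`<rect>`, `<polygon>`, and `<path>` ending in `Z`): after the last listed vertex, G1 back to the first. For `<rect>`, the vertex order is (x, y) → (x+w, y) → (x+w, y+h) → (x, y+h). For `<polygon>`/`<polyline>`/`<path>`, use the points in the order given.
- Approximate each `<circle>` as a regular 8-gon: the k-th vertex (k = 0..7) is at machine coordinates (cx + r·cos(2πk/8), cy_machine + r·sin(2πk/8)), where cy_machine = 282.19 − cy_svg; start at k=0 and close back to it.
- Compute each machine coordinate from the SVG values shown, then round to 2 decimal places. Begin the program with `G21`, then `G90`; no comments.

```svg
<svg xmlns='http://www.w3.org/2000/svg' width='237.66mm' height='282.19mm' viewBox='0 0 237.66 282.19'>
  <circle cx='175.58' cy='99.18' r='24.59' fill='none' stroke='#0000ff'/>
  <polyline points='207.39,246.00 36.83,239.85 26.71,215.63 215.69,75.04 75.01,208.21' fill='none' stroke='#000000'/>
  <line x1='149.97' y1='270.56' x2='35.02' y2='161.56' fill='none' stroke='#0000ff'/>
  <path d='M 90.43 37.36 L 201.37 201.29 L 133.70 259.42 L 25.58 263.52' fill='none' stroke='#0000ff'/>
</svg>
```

viewBox `0 0 237.66 282.19` with mm width/height → 1 unit = 1 mm. Flip: y_m = 282.19 − y_svg.

**Shape 1** — `<circle>` circle, stroke `#0000ff` → cut (S835, F1420). Machine vertices: (200.17,183.01) → (192.97,200.40) → (175.58,207.60) → (158.19,200.40) → (150.99,183.01) → (158.19,165.62) → (175.58,158.42) → (192.97,165.62) → (200.17,183.01). Closed: final G1 returns to the first vertex.

**Shape 2** — `<polyline>` open polyline, stroke `#000000` → score (S574, F2398). Machine vertices: (207.39,36.19) → (36.83,42.34) → (26.71,66.56) → (215.69,207.15) → (75.01,73.98). Open path.

**Shape 3** — `<line>` line segment, stroke `#0000ff` → cut (S835, F1420). Machine vertices: (149.97,11.63) → (35.02,120.63). Open path.

**Shape 4** — `<path>` open polyline, stroke `#0000ff` → cut (S835, F1420). Machine vertices: (90.43,244.83) → (201.37,80.90) → (133.70,22.77) → (25.58,18.67). Open path.

G21
G90
G0 X200.17 Y183.01
M4 S835
G1 X192.97 Y200.40 F1420
G1 X175.58 Y207.60
G1 X158.19 Y200.40
G1 X150.99 Y183.01
G1 X158.19 Y165.62
G1 X175.58 Y158.42
G1 X192.97 Y165.62
G1 X200.17 Y183.01
M5
G0 X207.39 Y36.19
M4 S574
G1 X36.83 Y42.34 F2398
G1 X26.71 Y66.56
G1 X215.69 Y207.15
G1 X75.01 Y73.98
M5
G0 X149.97 Y11.63
M4 S835
G1 X35.02 Y120.63 F1420
M5
G0 X90.43 Y244.83
M4 S835
G1 X201.37 Y80.90 F1420
G1 X133.70 Y22.77
G1 X25.58 Y18.67
M5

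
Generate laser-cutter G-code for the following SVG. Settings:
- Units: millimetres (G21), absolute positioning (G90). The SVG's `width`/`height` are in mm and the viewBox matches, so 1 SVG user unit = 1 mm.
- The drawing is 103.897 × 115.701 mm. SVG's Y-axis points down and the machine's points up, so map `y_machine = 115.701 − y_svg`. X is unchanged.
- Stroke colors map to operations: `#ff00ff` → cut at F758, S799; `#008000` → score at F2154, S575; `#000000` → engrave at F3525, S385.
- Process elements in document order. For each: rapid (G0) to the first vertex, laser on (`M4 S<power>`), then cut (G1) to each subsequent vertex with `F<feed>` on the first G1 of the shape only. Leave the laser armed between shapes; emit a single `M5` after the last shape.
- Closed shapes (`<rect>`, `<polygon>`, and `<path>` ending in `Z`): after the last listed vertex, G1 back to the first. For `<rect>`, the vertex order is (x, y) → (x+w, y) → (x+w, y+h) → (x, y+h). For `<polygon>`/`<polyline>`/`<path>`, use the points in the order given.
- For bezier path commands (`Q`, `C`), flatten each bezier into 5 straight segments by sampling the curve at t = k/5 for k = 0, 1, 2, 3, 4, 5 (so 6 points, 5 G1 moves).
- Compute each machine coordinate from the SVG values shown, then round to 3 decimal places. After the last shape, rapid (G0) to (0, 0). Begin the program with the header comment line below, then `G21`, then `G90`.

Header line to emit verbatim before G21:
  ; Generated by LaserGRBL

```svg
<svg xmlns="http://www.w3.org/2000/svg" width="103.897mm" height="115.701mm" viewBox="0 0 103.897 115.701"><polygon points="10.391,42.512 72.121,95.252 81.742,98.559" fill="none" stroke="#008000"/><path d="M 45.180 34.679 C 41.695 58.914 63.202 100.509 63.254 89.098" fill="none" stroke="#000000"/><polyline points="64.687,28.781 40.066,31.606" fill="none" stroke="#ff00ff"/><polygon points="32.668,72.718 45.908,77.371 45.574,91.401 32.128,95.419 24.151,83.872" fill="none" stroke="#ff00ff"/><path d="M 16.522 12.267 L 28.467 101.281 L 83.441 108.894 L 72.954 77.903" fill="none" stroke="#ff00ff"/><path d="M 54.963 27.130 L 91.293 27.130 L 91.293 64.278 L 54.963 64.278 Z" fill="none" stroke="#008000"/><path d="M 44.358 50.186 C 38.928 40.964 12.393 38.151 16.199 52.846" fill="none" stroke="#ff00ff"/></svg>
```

; Generated by LaserGRBL
G21
G90
G0 X10.391 Y73.189
M4 S575
G1 X72.121 Y20.449 F2154
G1 X81.742 Y17.142
G1 X10.391 Y73.189
G0 X45.180 Y81.022
M4 S385
G1 X45.716 Y64.961 F3525
G1 X50.022 Y48.111
G1 X55.866 Y33.849
G1 X61.020 Y25.554
G1 X63.254 Y26.603
G0 X64.687 Y86.920
M4 S799
G1 X40.066 Y84.095 F758
G0 X32.668 Y42.983
M4 S799
G1 X45.908 Y38.330 F758
G1 X45.574 Y24.300
G1 X32.128 Y20.282
G1 X24.151 Y31.829
G1 X32.668 Y42.983
G0 X16.522 Y103.434
M4 S799
G1 X28.467 Y14.420 F758
G1 X83.441 Y6.807
G1 X72.954 Y37.798
G0 X54.963 Y88.571
M4 S575
G1 X91.293 Y88.571 F2154
G1 X91.293 Y51.423
G1 X54.963 Y51.423
G1 X54.963 Y88.571
G0 X44.358 Y65.515
M4 S799
G1 X38.979 Y70.190 F758
G1 X31.004 Y72.795
G1 X22.903 Y72.795
G1 X17.145 Y69.660
G1 X16.199 Y62.855
M5
G0 X0.000 Y0.000

1 u = 1 mm; y_m = 115.701 − y.

[1] `<polygon>` closed polygon, #008000→score S575 F2154: (10.391,73.189) → (72.121,20.449) → (81.742,17.142) → (10.391,73.189) (closed)

[2] `<path>` cubic bezier, #000000→engrave S385 F3525: (45.180,81.022) → (45.716,64.961) → (50.022,48.111) → (55.866,33.849) → (61.020,25.554) → (63.254,26.603)

[3] `<polyline>` line segment, #ff00ff→cut S799 F758: (64.687,86.920) → (40.066,84.095)

[4] `<polygon>` regular polygon, #ff00ff→cut S799 F758: (32.668,42.983) → (45.908,38.330) → (45.574,24.300) → (32.128,20.282) → (24.151,31.829) → (32.668,42.983) (closed)

[5] `<path>` open polyline, #ff00ff→cut S799 F758: (16.522,103.434) → (28.467,14.420) → (83.441,6.807) → (72.954,37.798)

[6] `<path>` rectangle, #008000→score S575 F2154: (54.963,88.571) → (91.293,88.571) → (91.293,51.423) → (54.963,51.423) → (54.963,88.571) (closed)

[7] `<path>` cubic bezier, #ff00ff→cut S799 F758: (44.358,65.515) → (38.979,70.190) → (31.004,72.795) → (22.903,72.795) → (17.145,69.660) → (16.199,62.855)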